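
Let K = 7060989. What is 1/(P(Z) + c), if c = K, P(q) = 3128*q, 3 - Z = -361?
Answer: 1/8199581 ≈ 1.2196e-7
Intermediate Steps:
Z = 364 (Z = 3 - 1*(-361) = 3 + 361 = 364)
c = 7060989
1/(P(Z) + c) = 1/(3128*364 + 7060989) = 1/(1138592 + 7060989) = 1/8199581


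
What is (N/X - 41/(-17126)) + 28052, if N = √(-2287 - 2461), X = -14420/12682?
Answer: 480418593/17126 - 6341*I*√1187/3605 ≈ 28052.0 - 60.601*I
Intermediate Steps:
X = -7210/6341 (X = -14420*1/12682 = -7210/6341 ≈ -1.1370)
N = 2*I*√1187 (N = √(-4748) = 2*I*√1187 ≈ 68.906*I)
(N/X - 41/(-17126)) + 28052 = ((2*I*√1187)/(-7210/6341) - 41/(-17126)) + 28052 = ((2*I*√1187)*(-6341/7210) - 41*(-1/17126)) + 28052 = (-6341*I*√1187/3605 + 41/17126) + 28052 = (41/17126 - 6341*I*√1187/3605) + 28052 = 480418593/17126 - 6341*I*√1187/3605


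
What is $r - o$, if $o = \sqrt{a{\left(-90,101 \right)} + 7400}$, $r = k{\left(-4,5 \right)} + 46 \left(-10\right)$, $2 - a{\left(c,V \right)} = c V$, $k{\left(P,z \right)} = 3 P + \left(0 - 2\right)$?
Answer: $-474 - 2 \sqrt{4123} \approx -602.42$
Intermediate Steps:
$k{\left(P,z \right)} = -2 + 3 P$ ($k{\left(P,z \right)} = 3 P - 2 = -2 + 3 P$)
$a{\left(c,V \right)} = 2 - V c$ ($a{\left(c,V \right)} = 2 - c V = 2 - V c$)
$r = -474$ ($r = \left(-2 + 3 \left(-4\right)\right) + 46 \left(-10\right) = \left(-2 - 12\right) - 460 = -14 - 460 = -474$)
$o = 2 \sqrt{4123}$ ($o = \sqrt{\left(2 - 101 \left(-90\right)\right) + 7400} = \sqrt{\left(2 + 9090\right) + 7400} = \sqrt{9092 + 7400} = \sqrt{16492} = 2 \sqrt{4123} \approx 128.42$)
$r - o = -474 - 2 \sqrt{4123}$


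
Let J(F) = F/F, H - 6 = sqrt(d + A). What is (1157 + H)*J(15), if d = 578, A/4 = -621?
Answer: 1163 + I*sqrt(1906) ≈ 1163.0 + 43.658*I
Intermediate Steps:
A = -2484 (A = 4*(-621) = -2484)
H = 6 + I*sqrt(1906) (H = 6 + sqrt(578 - 2484) = 6 + sqrt(-1906) = 6 + I*sqrt(1906) ≈ 6.0 + 43.658*I)
J(F) = 1
(1157 + H)*J(15) = (1157 + (6 + I*sqrt(1906)))*1 = (1163 + I*sqrt(1906))*1 = 1163 + I*sqrt(1906)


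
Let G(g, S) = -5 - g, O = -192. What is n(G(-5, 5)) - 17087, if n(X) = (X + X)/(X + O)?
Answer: -17087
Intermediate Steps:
n(X) = 2*X/(-192 + X) (n(X) = (X + X)/(X - 192) = (2*X)/(-192 + X) = 2*X/(-192 + X))
n(G(-5, 5)) - 17087 = 2*(-5 - 1*(-5))/(-192 + (-5 - 1*(-5))) - 17087 = 2*(-5 + 5)/(-192 + (-5 + 5)) - 17087 = 2*0/(-192 + 0) - 17087 = 2*0/(-192) - 17087 = 2*0*(-1/192) - 17087 = 0 - 17087 = -17087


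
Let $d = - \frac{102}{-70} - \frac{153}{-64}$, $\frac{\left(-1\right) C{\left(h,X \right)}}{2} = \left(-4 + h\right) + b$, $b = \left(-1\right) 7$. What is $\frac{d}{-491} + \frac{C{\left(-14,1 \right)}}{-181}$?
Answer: $- \frac{56552039}{199071040} \approx -0.28408$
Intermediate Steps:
$b = -7$
$C{\left(h,X \right)} = 22 - 2 h$ ($C{\left(h,X \right)} = - 2 \left(\left(-4 + h\right) - 7\right) = - 2 \left(-11 + h\right) = 22 - 2 h$)
$d = \frac{8619}{2240}$ ($d = \left(-102\right) \left(- \frac{1}{70}\right) - - \frac{153}{64} = \frac{51}{35} + \frac{153}{64} = \frac{8619}{2240} \approx 3.8478$)
$\frac{d}{-491} + \frac{C{\left(-14,1 \right)}}{-181} = \frac{8619}{2240 \left(-491\right)} + \frac{22 - -28}{-181} = \frac{8619}{2240} \left(- \frac{1}{491}\right) + \left(22 + 28\right) \left(- \frac{1}{181}\right) = - \frac{8619}{1099840} + 50 \left(- \frac{1}{181}\right) = - \frac{8619}{1099840} - \frac{50}{181} = - \frac{56552039}{199071040}$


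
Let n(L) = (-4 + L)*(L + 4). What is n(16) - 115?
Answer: 125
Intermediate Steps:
n(L) = (-4 + L)*(4 + L)
n(16) - 115 = (-16 + 16²) - 115 = (-16 + 256) - 115 = 240 - 115 = 125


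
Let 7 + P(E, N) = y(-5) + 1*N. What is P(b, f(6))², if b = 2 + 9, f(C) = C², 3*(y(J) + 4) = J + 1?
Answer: 5041/9 ≈ 560.11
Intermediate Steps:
y(J) = -11/3 + J/3 (y(J) = -4 + (J + 1)/3 = -4 + (1 + J)/3 = -4 + (⅓ + J/3) = -11/3 + J/3)
b = 11
P(E, N) = -37/3 + N (P(E, N) = -7 + ((-11/3 + (⅓)*(-5)) + 1*N) = -7 + ((-11/3 - 5/3) + N) = -7 + (-16/3 + N) = -37/3 + N)
P(b, f(6))² = (-37/3 + 6²)² = (-37/3 + 36)² = (71/3)² = 5041/9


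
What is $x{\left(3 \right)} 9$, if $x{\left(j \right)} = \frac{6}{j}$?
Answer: $18$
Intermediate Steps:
$x{\left(3 \right)} 9 = \frac{6}{3} \cdot 9 = 6 \cdot \frac{1}{3} \cdot 9 = 2 \cdot 9 = 18$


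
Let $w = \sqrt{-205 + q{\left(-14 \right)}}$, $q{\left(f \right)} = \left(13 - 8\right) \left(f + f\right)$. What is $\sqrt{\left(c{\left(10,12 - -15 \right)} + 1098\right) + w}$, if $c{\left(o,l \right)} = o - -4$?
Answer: $\sqrt{1112 + i \sqrt{345}} \approx 33.348 + 0.2785 i$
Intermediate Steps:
$c{\left(o,l \right)} = 4 + o$ ($c{\left(o,l \right)} = o + 4 = 4 + o$)
$q{\left(f \right)} = 10 f$ ($q{\left(f \right)} = 5 \cdot 2 f = 10 f$)
$w = i \sqrt{345}$ ($w = \sqrt{-205 + 10 \left(-14\right)} = \sqrt{-205 - 140} = \sqrt{-345} = i \sqrt{345} \approx 18.574 i$)
$\sqrt{\left(c{\left(10,12 - -15 \right)} + 1098\right) + w} = \sqrt{\left(\left(4 + 10\right) + 1098\right) + i \sqrt{345}} = \sqrt{\left(14 + 1098\right) + i \sqrt{345}} = \sqrt{1112 + i \sqrt{345}}$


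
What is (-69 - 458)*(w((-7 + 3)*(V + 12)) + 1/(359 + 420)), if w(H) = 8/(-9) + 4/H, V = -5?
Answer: 26651444/49077 ≈ 543.05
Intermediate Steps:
w(H) = -8/9 + 4/H (w(H) = 8*(-⅑) + 4/H = -8/9 + 4/H)
(-69 - 458)*(w((-7 + 3)*(V + 12)) + 1/(359 + 420)) = (-69 - 458)*((-8/9 + 4/(((-7 + 3)*(-5 + 12)))) + 1/(359 + 420)) = -527*((-8/9 + 4/((-4*7))) + 1/779) = -527*((-8/9 + 4/(-28)) + 1/779) = -527*((-8/9 + 4*(-1/28)) + 1/779) = -527*((-8/9 - ⅐) + 1/779) = -527*(-65/63 + 1/779) = -527*(-50572/49077) = 26651444/49077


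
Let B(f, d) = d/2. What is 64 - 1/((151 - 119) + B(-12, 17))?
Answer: 5182/81 ≈ 63.975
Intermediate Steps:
B(f, d) = d/2 (B(f, d) = d*(½) = d/2)
64 - 1/((151 - 119) + B(-12, 17)) = 64 - 1/((151 - 119) + (½)*17) = 64 - 1/(32 + 17/2) = 64 - 1/81/2 = 64 - 1*2/81 = 64 - 2/81 = 5182/81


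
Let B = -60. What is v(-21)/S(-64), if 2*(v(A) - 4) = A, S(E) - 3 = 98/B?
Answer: -195/41 ≈ -4.7561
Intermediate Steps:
S(E) = 41/30 (S(E) = 3 + 98/(-60) = 3 + 98*(-1/60) = 3 - 49/30 = 41/30)
v(A) = 4 + A/2
v(-21)/S(-64) = (4 + (½)*(-21))/(41/30) = (4 - 21/2)*(30/41) = -13/2*30/41 = -195/41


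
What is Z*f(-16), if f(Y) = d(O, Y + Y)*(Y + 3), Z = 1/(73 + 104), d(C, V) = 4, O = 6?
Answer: -52/177 ≈ -0.29379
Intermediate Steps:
Z = 1/177 ≈ 0.0056497
f(Y) = 12 + 4*Y (f(Y) = 4*(Y + 3) = 4*(3 + Y) = 12 + 4*Y)
Z*f(-16) = (12 + 4*(-16))/177 = (12 - 64)/177 = (1/177)*(-52) = -52/177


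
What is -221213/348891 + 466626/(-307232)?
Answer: -115382662091/53595239856 ≈ -2.1529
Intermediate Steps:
-221213/348891 + 466626/(-307232) = -221213*1/348891 + 466626*(-1/307232) = -221213/348891 - 233313/153616 = -115382662091/53595239856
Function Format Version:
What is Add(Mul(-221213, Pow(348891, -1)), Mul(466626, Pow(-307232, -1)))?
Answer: Rational(-115382662091, 53595239856) ≈ -2.1529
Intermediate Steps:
Add(Mul(-221213, Pow(348891, -1)), Mul(466626, Pow(-307232, -1))) = Add(Mul(-221213, Rational(1, 348891)), Mul(466626, Rational(-1, 307232))) = Add(Rational(-221213, 348891), Rational(-233313, 153616)) = Rational(-115382662091, 53595239856)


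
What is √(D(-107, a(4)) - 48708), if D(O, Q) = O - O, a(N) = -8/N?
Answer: 6*I*√1353 ≈ 220.7*I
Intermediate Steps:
D(O, Q) = 0
√(D(-107, a(4)) - 48708) = √(0 - 48708) = √(-48708) = 6*I*√1353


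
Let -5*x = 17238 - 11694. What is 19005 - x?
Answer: 100569/5 ≈ 20114.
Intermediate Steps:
x = -5544/5 (x = -(17238 - 11694)/5 = -⅕*5544 = -5544/5 ≈ -1108.8)
19005 - x = 19005 - 1*(-5544/5) = 19005 + 5544/5 = 100569/5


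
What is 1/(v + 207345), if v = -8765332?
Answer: -1/8557987 ≈ -1.1685e-7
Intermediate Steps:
1/(v + 207345) = 1/(-8765332 + 207345) = 1/(-8557987) = -1/8557987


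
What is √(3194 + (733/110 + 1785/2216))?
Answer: √11889243447730/60940 ≈ 56.582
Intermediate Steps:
√(3194 + (733/110 + 1785/2216)) = √(3194 + 910339/121880) = √(390195059/121880) = √11889243447730/60940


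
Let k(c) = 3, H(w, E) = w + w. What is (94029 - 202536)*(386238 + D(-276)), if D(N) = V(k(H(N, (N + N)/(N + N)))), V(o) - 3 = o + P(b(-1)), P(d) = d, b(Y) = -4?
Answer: -41909743680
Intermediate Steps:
H(w, E) = 2*w
V(o) = -1 + o (V(o) = 3 + (o - 4) = 3 + (-4 + o) = -1 + o)
D(N) = 2 (D(N) = -1 + 3 = 2)
(94029 - 202536)*(386238 + D(-276)) = (94029 - 202536)*(386238 + 2) = -108507*386240 = -41909743680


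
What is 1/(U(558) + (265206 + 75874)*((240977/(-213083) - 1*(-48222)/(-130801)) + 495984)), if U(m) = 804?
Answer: 593009989/100319329081561000316 ≈ 5.9112e-12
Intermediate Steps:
1/(U(558) + (265206 + 75874)*((240977/(-213083) - 1*(-48222)/(-130801)) + 495984)) = 1/(804 + (265206 + 75874)*((240977/(-213083) - 1*(-48222)/(-130801)) + 495984)) = 1/(804 + 341080*((240977*(-1/213083) + 48222*(-1/130801)) + 495984)) = 1/(804 + 341080*((-240977/213083 - 1026/2783) + 495984)) = 1/(804 + 341080*(-889262149/593009989 + 495984)) = 1/(804 + 341080*(294122577122027/593009989)) = 1/(804 + 100319328604780969160/593009989) = 1/(100319329081561000316/593009989) = 593009989/100319329081561000316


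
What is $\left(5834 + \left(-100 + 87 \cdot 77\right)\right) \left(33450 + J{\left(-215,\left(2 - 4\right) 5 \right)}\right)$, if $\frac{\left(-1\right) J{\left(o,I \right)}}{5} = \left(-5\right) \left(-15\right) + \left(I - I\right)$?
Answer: $411221475$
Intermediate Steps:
$J{\left(o,I \right)} = -375$ ($J{\left(o,I \right)} = - 5 \left(\left(-5\right) \left(-15\right) + \left(I - I\right)\right) = - 5 \left(75 + 0\right) = \left(-5\right) 75 = -375$)
$\left(5834 + \left(-100 + 87 \cdot 77\right)\right) \left(33450 + J{\left(-215,\left(2 - 4\right) 5 \right)}\right) = \left(5834 + \left(-100 + 87 \cdot 77\right)\right) \left(33450 - 375\right) = \left(5834 + \left(-100 + 6699\right)\right) 33075 = \left(5834 + 6599\right) 33075 = 12433 \cdot 33075 = 411221475$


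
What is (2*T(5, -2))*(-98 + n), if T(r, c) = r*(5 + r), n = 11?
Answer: -8700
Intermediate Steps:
(2*T(5, -2))*(-98 + n) = (2*(5*(5 + 5)))*(-98 + 11) = (2*(5*10))*(-87) = (2*50)*(-87) = 100*(-87) = -8700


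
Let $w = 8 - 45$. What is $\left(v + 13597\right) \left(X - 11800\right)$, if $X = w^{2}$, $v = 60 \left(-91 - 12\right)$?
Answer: $-77366727$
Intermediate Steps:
$v = -6180$ ($v = 60 \left(-103\right) = -6180$)
$w = -37$
$X = 1369$ ($X = \left(-37\right)^{2} = 1369$)
$\left(v + 13597\right) \left(X - 11800\right) = \left(-6180 + 13597\right) \left(1369 - 11800\right) = 7417 \left(-10431\right) = -77366727$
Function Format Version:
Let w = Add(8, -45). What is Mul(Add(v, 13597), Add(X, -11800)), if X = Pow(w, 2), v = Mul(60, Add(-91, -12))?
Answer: -77366727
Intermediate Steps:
v = -6180 (v = Mul(60, -103) = -6180)
w = -37
X = 1369 (X = Pow(-37, 2) = 1369)
Mul(Add(v, 13597), Add(X, -11800)) = Mul(Add(-6180, 13597), Add(1369, -11800)) = Mul(7417, -10431) = -77366727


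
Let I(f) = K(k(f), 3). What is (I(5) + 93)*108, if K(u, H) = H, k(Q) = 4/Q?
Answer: 10368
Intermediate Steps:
I(f) = 3
(I(5) + 93)*108 = (3 + 93)*108 = 96*108 = 10368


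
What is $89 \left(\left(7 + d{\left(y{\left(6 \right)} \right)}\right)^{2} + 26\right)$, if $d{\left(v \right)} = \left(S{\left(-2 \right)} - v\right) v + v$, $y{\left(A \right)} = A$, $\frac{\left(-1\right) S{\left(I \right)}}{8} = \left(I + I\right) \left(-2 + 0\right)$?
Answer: $14745075$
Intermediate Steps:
$S{\left(I \right)} = 32 I$ ($S{\left(I \right)} = - 8 \left(I + I\right) \left(-2 + 0\right) = - 8 \cdot 2 I \left(-2\right) = - 8 \left(- 4 I\right) = 32 I$)
$d{\left(v \right)} = v + v \left(-64 - v\right)$ ($d{\left(v \right)} = \left(32 \left(-2\right) - v\right) v + v = \left(-64 - v\right) v + v = v \left(-64 - v\right) + v = v + v \left(-64 - v\right)$)
$89 \left(\left(7 + d{\left(y{\left(6 \right)} \right)}\right)^{2} + 26\right) = 89 \left(\left(7 - 6 \left(63 + 6\right)\right)^{2} + 26\right) = 89 \left(\left(7 - 6 \cdot 69\right)^{2} + 26\right) = 89 \left(\left(7 - 414\right)^{2} + 26\right) = 89 \left(\left(-407\right)^{2} + 26\right) = 89 \left(165649 + 26\right) = 89 \cdot 165675 = 14745075$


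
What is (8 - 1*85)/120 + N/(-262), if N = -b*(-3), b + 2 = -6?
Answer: -8647/15720 ≈ -0.55006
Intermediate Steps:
b = -8 (b = -2 - 6 = -8)
N = -24 (N = -1*(-8)*(-3) = 8*(-3) = -24)
(8 - 1*85)/120 + N/(-262) = (8 - 1*85)/120 - 24/(-262) = (8 - 85)*(1/120) - 24*(-1/262) = -77*1/120 + 12/131 = -77/120 + 12/131 = -8647/15720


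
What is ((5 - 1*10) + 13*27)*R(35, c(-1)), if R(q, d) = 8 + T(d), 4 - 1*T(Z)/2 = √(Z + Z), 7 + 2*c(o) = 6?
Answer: 5536 - 692*I ≈ 5536.0 - 692.0*I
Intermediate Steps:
c(o) = -½ (c(o) = -7/2 + (½)*6 = -7/2 + 3 = -½)
T(Z) = 8 - 2*√2*√Z (T(Z) = 8 - 2*√(Z + Z) = 8 - 2*√2*√Z)
R(q, d) = 16 - 2*√2*√d (R(q, d) = 8 + (8 - 2*√2*√d) = 16 - 2*√2*√d)
((5 - 1*10) + 13*27)*R(35, c(-1)) = ((5 - 1*10) + 13*27)*(16 - 2*√2*√(-½)) = ((5 - 10) + 351)*(16 - 2*√2*I*√2/2) = (-5 + 351)*(16 - 2*I) = 346*(16 - 2*I) = 5536 - 692*I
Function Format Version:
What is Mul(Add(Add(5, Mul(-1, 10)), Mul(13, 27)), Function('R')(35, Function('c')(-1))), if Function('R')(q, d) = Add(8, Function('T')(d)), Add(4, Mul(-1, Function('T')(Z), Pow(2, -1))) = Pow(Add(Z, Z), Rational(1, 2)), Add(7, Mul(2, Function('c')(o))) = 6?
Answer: Add(5536, Mul(-692, I)) ≈ Add(5536.0, Mul(-692.00, I))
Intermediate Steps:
Function('c')(o) = Rational(-1, 2) (Function('c')(o) = Add(Rational(-7, 2), Mul(Rational(1, 2), 6)) = Add(Rational(-7, 2), 3) = Rational(-1, 2))
Function('T')(Z) = Add(8, Mul(-2, Pow(2, Rational(1, 2)), Pow(Z, Rational(1, 2)))) (Function('T')(Z) = Add(8, Mul(-2, Pow(Add(Z, Z), Rational(1, 2)))) = Add(8, Mul(-2, Pow(Mul(2, Z), Rational(1, 2)))) = Add(8, Mul(-2, Mul(Pow(2, Rational(1, 2)), Pow(Z, Rational(1, 2))))) = Add(8, Mul(-2, Pow(2, Rational(1, 2)), Pow(Z, Rational(1, 2)))))
Function('R')(q, d) = Add(16, Mul(-2, Pow(2, Rational(1, 2)), Pow(d, Rational(1, 2)))) (Function('R')(q, d) = Add(8, Add(8, Mul(-2, Pow(2, Rational(1, 2)), Pow(d, Rational(1, 2))))) = Add(16, Mul(-2, Pow(2, Rational(1, 2)), Pow(d, Rational(1, 2)))))
Mul(Add(Add(5, Mul(-1, 10)), Mul(13, 27)), Function('R')(35, Function('c')(-1))) = Mul(Add(Add(5, Mul(-1, 10)), Mul(13, 27)), Add(16, Mul(-2, Pow(2, Rational(1, 2)), Pow(Rational(-1, 2), Rational(1, 2))))) = Mul(Add(Add(5, -10), 351), Add(16, Mul(-2, Pow(2, Rational(1, 2)), Mul(Rational(1, 2), I, Pow(2, Rational(1, 2)))))) = Mul(Add(-5, 351), Add(16, Mul(-2, I))) = Mul(346, Add(16, Mul(-2, I))) = Add(5536, Mul(-692, I))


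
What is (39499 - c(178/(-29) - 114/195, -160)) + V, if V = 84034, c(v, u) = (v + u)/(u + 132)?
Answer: 232848481/1885 ≈ 1.2353e+5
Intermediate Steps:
c(v, u) = (u + v)/(132 + u)
(39499 - c(178/(-29) - 114/195, -160)) + V = (39499 - (-160 + (178/(-29) - 114/195))/(132 - 160)) + 84034 = (39499 - (-160 + (178*(-1/29) - 114*1/195))/(-28)) + 84034 = (39499 - (-1)*(-160 + (-178/29 - 38/65))/28) + 84034 = (39499 - (-1)*(-160 - 12672/1885)/28) + 84034 = (39499 - (-1)*(-314272)/(28*1885)) + 84034 = (39499 - 1*11224/1885) + 84034 = (39499 - 11224/1885) + 84034 = 74444391/1885 + 84034 = 232848481/1885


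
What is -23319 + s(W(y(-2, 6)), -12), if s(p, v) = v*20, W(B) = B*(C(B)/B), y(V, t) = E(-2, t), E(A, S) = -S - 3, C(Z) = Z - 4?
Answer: -23559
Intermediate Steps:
C(Z) = -4 + Z
E(A, S) = -3 - S
y(V, t) = -3 - t
W(B) = -4 + B (W(B) = B*((-4 + B)/B) = -4 + B)
s(p, v) = 20*v
-23319 + s(W(y(-2, 6)), -12) = -23319 + 20*(-12) = -23319 - 240 = -23559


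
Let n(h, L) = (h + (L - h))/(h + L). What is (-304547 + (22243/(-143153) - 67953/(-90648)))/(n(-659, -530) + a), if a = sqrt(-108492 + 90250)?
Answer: -7831460519679933245/1052379673942494456 + 1862321311579888125661*I*sqrt(18242)/111552245437904412336 ≈ -7.4417 + 2254.8*I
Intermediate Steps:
n(h, L) = L/(L + h)
a = I*sqrt(18242) (a = sqrt(-18242) = I*sqrt(18242) ≈ 135.06*I)
(-304547 + (22243/(-143153) - 67953/(-90648)))/(n(-659, -530) + a) = (-304547 + (22243/(-143153) - 67953/(-90648)))/(-530/(-530 - 659) + I*sqrt(18242)) = (-304547 + (22243*(-1/143153) - 67953*(-1/90648)))/(-530/(-1189) + I*sqrt(18242)) = (-304547 + (-22243/143153 + 22651/30216))/(-530*(-1/1189) + I*sqrt(18242)) = (-304547 + 2570464115/4325511048)/(530/1189 + I*sqrt(18242)) = -1317318842671141/(4325511048*(530/1189 + I*sqrt(18242)))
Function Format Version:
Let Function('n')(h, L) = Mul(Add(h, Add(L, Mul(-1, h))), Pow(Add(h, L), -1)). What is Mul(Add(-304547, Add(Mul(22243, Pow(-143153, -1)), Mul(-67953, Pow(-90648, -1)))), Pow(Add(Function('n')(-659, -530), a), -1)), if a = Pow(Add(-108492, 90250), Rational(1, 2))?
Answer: Add(Rational(-7831460519679933245, 1052379673942494456), Mul(Rational(1862321311579888125661, 111552245437904412336), I, Pow(18242, Rational(1, 2)))) ≈ Add(-7.4417, Mul(2254.8, I))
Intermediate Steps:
Function('n')(h, L) = Mul(L, Pow(Add(L, h), -1))
a = Mul(I, Pow(18242, Rational(1, 2))) (a = Pow(-18242, Rational(1, 2)) = Mul(I, Pow(18242, Rational(1, 2))) ≈ Mul(135.06, I))
Mul(Add(-304547, Add(Mul(22243, Pow(-143153, -1)), Mul(-67953, Pow(-90648, -1)))), Pow(Add(Function('n')(-659, -530), a), -1)) = Mul(Add(-304547, Add(Mul(22243, Pow(-143153, -1)), Mul(-67953, Pow(-90648, -1)))), Pow(Add(Mul(-530, Pow(Add(-530, -659), -1)), Mul(I, Pow(18242, Rational(1, 2)))), -1)) = Mul(Add(-304547, Add(Mul(22243, Rational(-1, 143153)), Mul(-67953, Rational(-1, 90648)))), Pow(Add(Mul(-530, Pow(-1189, -1)), Mul(I, Pow(18242, Rational(1, 2)))), -1)) = Mul(Add(-304547, Add(Rational(-22243, 143153), Rational(22651, 30216))), Pow(Add(Mul(-530, Rational(-1, 1189)), Mul(I, Pow(18242, Rational(1, 2)))), -1)) = Mul(Add(-304547, Rational(2570464115, 4325511048)), Pow(Add(Rational(530, 1189), Mul(I, Pow(18242, Rational(1, 2)))), -1)) = Mul(Rational(-1317318842671141, 4325511048), Pow(Add(Rational(530, 1189), Mul(I, Pow(18242, Rational(1, 2)))), -1))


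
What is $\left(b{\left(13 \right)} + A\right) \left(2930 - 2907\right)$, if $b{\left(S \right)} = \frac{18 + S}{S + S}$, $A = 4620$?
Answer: $\frac{2763473}{26} \approx 1.0629 \cdot 10^{5}$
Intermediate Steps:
$b{\left(S \right)} = \frac{18 + S}{2 S}$
$\left(b{\left(13 \right)} + A\right) \left(2930 - 2907\right) = \left(\frac{18 + 13}{2 \cdot 13} + 4620\right) \left(2930 - 2907\right) = \left(\frac{1}{2} \cdot \frac{1}{13} \cdot 31 + 4620\right) 23 = \left(\frac{31}{26} + 4620\right) 23 = \frac{120151}{26} \cdot 23 = \frac{2763473}{26}$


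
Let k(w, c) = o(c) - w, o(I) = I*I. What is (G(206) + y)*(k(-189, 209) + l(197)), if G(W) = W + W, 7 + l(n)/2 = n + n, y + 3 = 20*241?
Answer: 233443476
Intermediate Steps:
o(I) = I**2
k(w, c) = c**2 - w
y = 4817 (y = -3 + 20*241 = -3 + 4820 = 4817)
l(n) = -14 + 4*n (l(n) = -14 + 2*(n + n) = -14 + 2*(2*n) = -14 + 4*n)
G(W) = 2*W
(G(206) + y)*(k(-189, 209) + l(197)) = (2*206 + 4817)*((209**2 - 1*(-189)) + (-14 + 4*197)) = (412 + 4817)*((43681 + 189) + (-14 + 788)) = 5229*(43870 + 774) = 5229*44644 = 233443476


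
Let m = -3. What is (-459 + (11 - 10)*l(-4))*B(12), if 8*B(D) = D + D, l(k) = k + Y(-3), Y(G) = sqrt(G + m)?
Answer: -1389 + 3*I*sqrt(6) ≈ -1389.0 + 7.3485*I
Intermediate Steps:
Y(G) = sqrt(-3 + G) (Y(G) = sqrt(G - 3) = sqrt(-3 + G))
l(k) = k + I*sqrt(6) (l(k) = k + sqrt(-3 - 3) = k + sqrt(-6) = k + I*sqrt(6))
B(D) = D/4 (B(D) = (D + D)/8 = (2*D)/8 = D/4)
(-459 + (11 - 10)*l(-4))*B(12) = (-459 + (11 - 10)*(-4 + I*sqrt(6)))*((1/4)*12) = (-459 + 1*(-4 + I*sqrt(6)))*3 = (-459 + (-4 + I*sqrt(6)))*3 = (-463 + I*sqrt(6))*3 = -1389 + 3*I*sqrt(6)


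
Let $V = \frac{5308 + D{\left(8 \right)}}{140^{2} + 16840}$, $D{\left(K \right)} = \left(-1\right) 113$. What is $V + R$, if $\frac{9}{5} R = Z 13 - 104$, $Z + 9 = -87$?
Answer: $- \frac{49257529}{65592} \approx -750.97$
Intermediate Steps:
$D{\left(K \right)} = -113$
$V = \frac{1039}{7288}$ ($V = \frac{5308 - 113}{140^{2} + 16840} = \frac{5195}{19600 + 16840} = \frac{5195}{36440} = 5195 \cdot \frac{1}{36440} = \frac{1039}{7288} \approx 0.14256$)
$Z = -96$ ($Z = -9 - 87 = -96$)
$R = - \frac{6760}{9}$ ($R = \frac{5 \left(\left(-96\right) 13 - 104\right)}{9} = \frac{5 \left(-1248 - 104\right)}{9} = \frac{5}{9} \left(-1352\right) = - \frac{6760}{9} \approx -751.11$)
$V + R = \frac{1039}{7288} - \frac{6760}{9} = - \frac{49257529}{65592}$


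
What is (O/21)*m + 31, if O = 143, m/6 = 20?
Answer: 5937/7 ≈ 848.14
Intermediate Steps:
m = 120 (m = 6*20 = 120)
(O/21)*m + 31 = (143/21)*120 + 31 = 5720/7 + 31 = 5937/7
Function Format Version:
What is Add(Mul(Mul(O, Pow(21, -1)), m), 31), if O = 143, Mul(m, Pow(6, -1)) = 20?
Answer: Rational(5937, 7) ≈ 848.14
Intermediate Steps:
m = 120 (m = Mul(6, 20) = 120)
Add(Mul(Mul(O, Pow(21, -1)), m), 31) = Add(Mul(Mul(143, Pow(21, -1)), 120), 31) = Add(Mul(Mul(143, Rational(1, 21)), 120), 31) = Add(Mul(Rational(143, 21), 120), 31) = Add(Rational(5720, 7), 31) = Rational(5937, 7)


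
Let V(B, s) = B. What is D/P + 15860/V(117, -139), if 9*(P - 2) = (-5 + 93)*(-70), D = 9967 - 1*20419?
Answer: 4169926/27639 ≈ 150.87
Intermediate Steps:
D = -10452 (D = 9967 - 20419 = -10452)
P = -6142/9 (P = 2 + ((-5 + 93)*(-70))/9 = 2 + (88*(-70))/9 = 2 + (⅑)*(-6160) = 2 - 6160/9 = -6142/9 ≈ -682.44)
D/P + 15860/V(117, -139) = -10452/(-6142/9) + 15860/117 = -10452*(-9/6142) + 15860*(1/117) = 47034/3071 + 1220/9 = 4169926/27639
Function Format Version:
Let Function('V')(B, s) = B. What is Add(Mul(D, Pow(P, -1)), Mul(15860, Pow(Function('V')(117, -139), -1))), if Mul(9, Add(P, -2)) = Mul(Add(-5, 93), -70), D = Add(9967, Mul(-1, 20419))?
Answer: Rational(4169926, 27639) ≈ 150.87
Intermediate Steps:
D = -10452 (D = Add(9967, -20419) = -10452)
P = Rational(-6142, 9) (P = Add(2, Mul(Rational(1, 9), Mul(Add(-5, 93), -70))) = Add(2, Mul(Rational(1, 9), Mul(88, -70))) = Add(2, Mul(Rational(1, 9), -6160)) = Add(2, Rational(-6160, 9)) = Rational(-6142, 9) ≈ -682.44)
Add(Mul(D, Pow(P, -1)), Mul(15860, Pow(Function('V')(117, -139), -1))) = Add(Mul(-10452, Pow(Rational(-6142, 9), -1)), Mul(15860, Pow(117, -1))) = Add(Mul(-10452, Rational(-9, 6142)), Mul(15860, Rational(1, 117))) = Add(Rational(47034, 3071), Rational(1220, 9)) = Rational(4169926, 27639)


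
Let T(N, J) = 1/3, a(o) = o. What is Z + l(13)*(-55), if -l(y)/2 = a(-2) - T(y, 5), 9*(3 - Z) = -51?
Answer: -248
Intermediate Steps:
Z = 26/3 (Z = 3 - ⅑*(-51) = 3 + 17/3 = 26/3 ≈ 8.6667)
T(N, J) = ⅓
l(y) = 14/3 (l(y) = -2*(-2 - 1*⅓) = -2*(-2 - ⅓) = -2*(-7/3) = 14/3)
Z + l(13)*(-55) = 26/3 + (14/3)*(-55) = 26/3 - 770/3 = -248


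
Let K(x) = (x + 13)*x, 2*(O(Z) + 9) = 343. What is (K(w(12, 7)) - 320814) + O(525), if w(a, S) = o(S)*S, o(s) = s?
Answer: -635227/2 ≈ -3.1761e+5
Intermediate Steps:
O(Z) = 325/2 (O(Z) = -9 + (½)*343 = -9 + 343/2 = 325/2)
w(a, S) = S² (w(a, S) = S*S = S²)
K(x) = x*(13 + x) (K(x) = (13 + x)*x = x*(13 + x))
(K(w(12, 7)) - 320814) + O(525) = (7²*(13 + 7²) - 320814) + 325/2 = (49*(13 + 49) - 320814) + 325/2 = (49*62 - 320814) + 325/2 = (3038 - 320814) + 325/2 = -317776 + 325/2 = -635227/2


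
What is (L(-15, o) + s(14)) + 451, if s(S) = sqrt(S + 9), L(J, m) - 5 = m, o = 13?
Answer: 469 + sqrt(23) ≈ 473.80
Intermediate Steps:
L(J, m) = 5 + m
s(S) = sqrt(9 + S)
(L(-15, o) + s(14)) + 451 = ((5 + 13) + sqrt(9 + 14)) + 451 = (18 + sqrt(23)) + 451 = 469 + sqrt(23)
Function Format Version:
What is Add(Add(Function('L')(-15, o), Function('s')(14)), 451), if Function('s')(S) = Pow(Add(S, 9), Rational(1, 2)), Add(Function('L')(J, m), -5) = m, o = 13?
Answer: Add(469, Pow(23, Rational(1, 2))) ≈ 473.80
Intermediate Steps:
Function('L')(J, m) = Add(5, m)
Function('s')(S) = Pow(Add(9, S), Rational(1, 2))
Add(Add(Function('L')(-15, o), Function('s')(14)), 451) = Add(Add(Add(5, 13), Pow(Add(9, 14), Rational(1, 2))), 451) = Add(Add(18, Pow(23, Rational(1, 2))), 451) = Add(469, Pow(23, Rational(1, 2)))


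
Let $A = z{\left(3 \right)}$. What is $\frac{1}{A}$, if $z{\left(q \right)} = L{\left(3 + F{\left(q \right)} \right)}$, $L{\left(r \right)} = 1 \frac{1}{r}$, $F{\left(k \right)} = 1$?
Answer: $4$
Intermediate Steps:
$L{\left(r \right)} = \frac{1}{r}$
$z{\left(q \right)} = \frac{1}{4}$ ($z{\left(q \right)} = \frac{1}{3 + 1} = \frac{1}{4}$)
$A = \frac{1}{4} \approx 0.25$
$\frac{1}{A} = \frac{1}{\frac{1}{4}} = 4$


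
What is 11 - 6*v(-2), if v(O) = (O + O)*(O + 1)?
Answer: -13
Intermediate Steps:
v(O) = 2*O*(1 + O) (v(O) = (2*O)*(1 + O) = 2*O*(1 + O))
11 - 6*v(-2) = 11 - 12*(-2)*(1 - 2) = 11 - 12*(-2)*(-1) = 11 - 6*4 = 11 - 24 = -13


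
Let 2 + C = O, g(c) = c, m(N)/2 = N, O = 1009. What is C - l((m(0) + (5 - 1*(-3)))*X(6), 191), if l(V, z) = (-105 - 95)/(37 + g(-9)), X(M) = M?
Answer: 7099/7 ≈ 1014.1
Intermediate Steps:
m(N) = 2*N
l(V, z) = -50/7 (l(V, z) = (-105 - 95)/(37 - 9) = -200/28 = -200*1/28 = -50/7)
C = 1007 (C = -2 + 1009 = 1007)
C - l((m(0) + (5 - 1*(-3)))*X(6), 191) = 1007 - 1*(-50/7) = 1007 + 50/7 = 7099/7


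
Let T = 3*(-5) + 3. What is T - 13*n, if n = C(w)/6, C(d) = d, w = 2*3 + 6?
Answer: -38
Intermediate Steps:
T = -12 (T = -15 + 3 = -12)
w = 12 (w = 6 + 6 = 12)
n = 2 (n = 12/6 = 12*(⅙) = 2)
T - 13*n = -12 - 13*2 = -12 - 26 = -38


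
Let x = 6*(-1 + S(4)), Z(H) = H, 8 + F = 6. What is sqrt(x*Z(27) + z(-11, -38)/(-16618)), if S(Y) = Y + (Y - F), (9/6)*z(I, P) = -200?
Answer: sqrt(905941055082)/24927 ≈ 38.184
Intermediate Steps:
F = -2 (F = -8 + 6 = -2)
z(I, P) = -400/3 (z(I, P) = (2/3)*(-200) = -400/3)
S(Y) = 2 + 2*Y (S(Y) = Y + (Y - 1*(-2)) = Y + (Y + 2) = Y + (2 + Y) = 2 + 2*Y)
x = 54 (x = 6*(-1 + (2 + 2*4)) = 6*(-1 + (2 + 8)) = 6*(-1 + 10) = 6*9 = 54)
sqrt(x*Z(27) + z(-11, -38)/(-16618)) = sqrt(54*27 - 400/3/(-16618)) = sqrt(1458 - 400/3*(-1/16618)) = sqrt(1458 + 200/24927) = sqrt(36343766/24927) = sqrt(905941055082)/24927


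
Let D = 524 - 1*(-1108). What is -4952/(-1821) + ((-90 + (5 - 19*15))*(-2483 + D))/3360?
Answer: 19667233/203952 ≈ 96.431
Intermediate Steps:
D = 1632 (D = 524 + 1108 = 1632)
-4952/(-1821) + ((-90 + (5 - 19*15))*(-2483 + D))/3360 = -4952/(-1821) + ((-90 + (5 - 19*15))*(-2483 + 1632))/3360 = -4952*(-1/1821) + ((-90 + (5 - 285))*(-851))*(1/3360) = 4952/1821 + ((-90 - 280)*(-851))*(1/3360) = 4952/1821 - 370*(-851)*(1/3360) = 4952/1821 + 314870*(1/3360) = 4952/1821 + 31487/336 = 19667233/203952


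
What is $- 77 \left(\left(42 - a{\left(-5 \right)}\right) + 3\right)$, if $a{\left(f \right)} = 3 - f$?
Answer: $-2849$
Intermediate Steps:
$- 77 \left(\left(42 - a{\left(-5 \right)}\right) + 3\right) = - 77 \left(\left(42 - \left(3 - -5\right)\right) + 3\right) = - 77 \left(\left(42 - \left(3 + 5\right)\right) + 3\right) = - 77 \left(\left(42 - 8\right) + 3\right) = - 77 \left(34 + 3\right) = \left(-77\right) 37 = -2849$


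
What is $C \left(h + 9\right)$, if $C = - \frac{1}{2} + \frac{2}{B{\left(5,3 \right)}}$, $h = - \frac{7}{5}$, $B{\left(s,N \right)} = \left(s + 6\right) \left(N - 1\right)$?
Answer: $- \frac{171}{55} \approx -3.1091$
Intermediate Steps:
$B{\left(s,N \right)} = \left(-1 + N\right) \left(6 + s\right)$ ($B{\left(s,N \right)} = \left(6 + s\right) \left(-1 + N\right) = \left(-1 + N\right) \left(6 + s\right)$)
$h = - \frac{7}{5}$ ($h = \left(-7\right) \frac{1}{5} = - \frac{7}{5} \approx -1.4$)
$C = - \frac{9}{22}$ ($C = - \frac{1}{2} + \frac{2}{-6 - 5 + 6 \cdot 3 + 3 \cdot 5} = \left(-1\right) \frac{1}{2} + \frac{2}{-6 - 5 + 18 + 15} = - \frac{1}{2} + \frac{2}{22} = - \frac{1}{2} + 2 \cdot \frac{1}{22} = - \frac{1}{2} + \frac{1}{11} = - \frac{9}{22} \approx -0.40909$)
$C \left(h + 9\right) = - \frac{9 \left(- \frac{7}{5} + 9\right)}{22} = \left(- \frac{9}{22}\right) \frac{38}{5} = - \frac{171}{55}$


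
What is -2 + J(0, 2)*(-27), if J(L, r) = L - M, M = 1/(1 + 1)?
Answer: 23/2 ≈ 11.500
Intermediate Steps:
M = ½ (M = 1/2 = ½ ≈ 0.50000)
J(L, r) = -½ + L (J(L, r) = L - 1*½ = L - ½ = -½ + L)
-2 + J(0, 2)*(-27) = -2 + (-½ + 0)*(-27) = -2 - ½*(-27) = -2 + 27/2 = 23/2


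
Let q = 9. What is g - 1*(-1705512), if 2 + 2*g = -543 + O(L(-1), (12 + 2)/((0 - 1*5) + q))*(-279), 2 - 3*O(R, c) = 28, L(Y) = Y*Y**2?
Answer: 3412897/2 ≈ 1.7064e+6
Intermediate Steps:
L(Y) = Y**3
O(R, c) = -26/3 (O(R, c) = 2/3 - 1/3*28 = 2/3 - 28/3 = -26/3)
g = 1873/2 (g = -1 + (-543 - 26/3*(-279))/2 = -1 + (-543 + 2418)/2 = -1 + (1/2)*1875 = -1 + 1875/2 = 1873/2 ≈ 936.50)
g - 1*(-1705512) = 1873/2 - 1*(-1705512) = 1873/2 + 1705512 = 3412897/2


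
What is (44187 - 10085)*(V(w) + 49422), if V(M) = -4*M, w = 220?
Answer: 1655379284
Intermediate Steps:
(44187 - 10085)*(V(w) + 49422) = (44187 - 10085)*(-4*220 + 49422) = 34102*(-880 + 49422) = 34102*48542 = 1655379284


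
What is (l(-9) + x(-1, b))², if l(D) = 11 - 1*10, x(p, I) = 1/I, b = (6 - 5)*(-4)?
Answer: 9/16 ≈ 0.56250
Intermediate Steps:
b = -4 (b = 1*(-4) = -4)
l(D) = 1 (l(D) = 11 - 10 = 1)
(l(-9) + x(-1, b))² = (1 + 1/(-4))² = (1 - ¼)² = (¾)² = 9/16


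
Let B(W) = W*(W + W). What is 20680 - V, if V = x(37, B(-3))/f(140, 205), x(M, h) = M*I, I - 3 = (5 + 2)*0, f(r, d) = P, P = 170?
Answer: 3515489/170 ≈ 20679.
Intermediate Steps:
B(W) = 2*W**2 (B(W) = W*(2*W) = 2*W**2)
f(r, d) = 170
I = 3 (I = 3 + (5 + 2)*0 = 3 + 7*0 = 3 + 0 = 3)
x(M, h) = 3*M (x(M, h) = M*3 = 3*M)
V = 111/170 (V = (3*37)/170 = 111*(1/170) = 111/170 ≈ 0.65294)
20680 - V = 20680 - 1*111/170 = 20680 - 111/170 = 3515489/170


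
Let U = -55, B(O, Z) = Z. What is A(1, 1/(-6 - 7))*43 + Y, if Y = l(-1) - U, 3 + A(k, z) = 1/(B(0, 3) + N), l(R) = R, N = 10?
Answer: -932/13 ≈ -71.692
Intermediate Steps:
A(k, z) = -38/13 (A(k, z) = -3 + 1/(3 + 10) = -3 + 1/13 = -38/13)
Y = 54 (Y = -1 - 1*(-55) = -1 + 55 = 54)
A(1, 1/(-6 - 7))*43 + Y = -38/13*43 + 54 = -1634/13 + 54 = -932/13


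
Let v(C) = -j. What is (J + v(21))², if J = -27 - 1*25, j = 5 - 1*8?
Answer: 2401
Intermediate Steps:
j = -3 (j = 5 - 8 = -3)
J = -52 (J = -27 - 25 = -52)
v(C) = 3 (v(C) = -1*(-3) = 3)
(J + v(21))² = (-52 + 3)² = (-49)² = 2401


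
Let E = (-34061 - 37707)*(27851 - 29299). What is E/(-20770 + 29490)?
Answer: 6495004/545 ≈ 11917.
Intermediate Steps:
E = 103920064 (E = -71768*(-1448) = 103920064)
E/(-20770 + 29490) = 103920064/(-20770 + 29490) = 103920064/8720 = 103920064*(1/8720) = 6495004/545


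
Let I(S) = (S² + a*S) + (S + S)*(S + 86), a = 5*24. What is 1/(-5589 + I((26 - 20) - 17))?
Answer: -1/8438 ≈ -0.00011851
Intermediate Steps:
a = 120
I(S) = S² + 120*S + 2*S*(86 + S) (I(S) = (S² + 120*S) + (S + S)*(S + 86) = (S² + 120*S) + (2*S)*(86 + S) = (S² + 120*S) + 2*S*(86 + S) = S² + 120*S + 2*S*(86 + S))
1/(-5589 + I((26 - 20) - 17)) = 1/(-5589 + ((26 - 20) - 17)*(292 + 3*((26 - 20) - 17))) = 1/(-5589 + (6 - 17)*(292 + 3*(6 - 17))) = 1/(-5589 - 11*(292 + 3*(-11))) = 1/(-5589 - 11*(292 - 33)) = 1/(-5589 - 11*259) = 1/(-5589 - 2849) = 1/(-8438) = -1/8438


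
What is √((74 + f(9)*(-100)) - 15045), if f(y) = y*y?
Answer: I*√23071 ≈ 151.89*I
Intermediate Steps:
f(y) = y²
√((74 + f(9)*(-100)) - 15045) = √((74 + 9²*(-100)) - 15045) = √((74 + 81*(-100)) - 15045) = √((74 - 8100) - 15045) = √(-8026 - 15045) = √(-23071) = I*√23071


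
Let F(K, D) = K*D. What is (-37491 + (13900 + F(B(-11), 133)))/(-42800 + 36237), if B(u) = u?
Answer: 25054/6563 ≈ 3.8175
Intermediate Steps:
F(K, D) = D*K
(-37491 + (13900 + F(B(-11), 133)))/(-42800 + 36237) = (-37491 + (13900 + 133*(-11)))/(-42800 + 36237) = (-37491 + (13900 - 1463))/(-6563) = (-37491 + 12437)*(-1/6563) = -25054*(-1/6563) = 25054/6563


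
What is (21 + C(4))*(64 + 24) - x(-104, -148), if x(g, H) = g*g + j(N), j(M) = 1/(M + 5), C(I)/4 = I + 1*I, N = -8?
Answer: -18455/3 ≈ -6151.7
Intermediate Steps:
C(I) = 8*I (C(I) = 4*(I + 1*I) = 4*(I + I) = 4*(2*I) = 8*I)
j(M) = 1/(5 + M)
x(g, H) = -1/3 + g**2 (x(g, H) = g*g + 1/(5 - 8) = g**2 + 1/(-3) = g**2 - 1/3 = -1/3 + g**2)
(21 + C(4))*(64 + 24) - x(-104, -148) = (21 + 8*4)*(64 + 24) - (-1/3 + (-104)**2) = (21 + 32)*88 - (-1/3 + 10816) = 53*88 - 1*32447/3 = 4664 - 32447/3 = -18455/3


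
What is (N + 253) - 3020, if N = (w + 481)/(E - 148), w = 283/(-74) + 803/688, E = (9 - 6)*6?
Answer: -1833790891/661856 ≈ -2770.7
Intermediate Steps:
E = 18 (E = 3*6 = 18)
w = -67641/25456 (w = 283*(-1/74) + 803*(1/688) = -283/74 + 803/688 = -67641/25456 ≈ -2.6572)
N = -2435339/661856 (N = (-67641/25456 + 481)/(18 - 148) = (12176695/25456)/(-130) = (12176695/25456)*(-1/130) = -2435339/661856 ≈ -3.6796)
(N + 253) - 3020 = (-2435339/661856 + 253) - 3020 = 165014229/661856 - 3020 = -1833790891/661856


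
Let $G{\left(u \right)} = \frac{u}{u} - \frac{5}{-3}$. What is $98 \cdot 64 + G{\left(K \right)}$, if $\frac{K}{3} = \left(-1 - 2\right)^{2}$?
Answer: $\frac{18824}{3} \approx 6274.7$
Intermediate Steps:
$K = 27$ ($K = 3 \left(-1 - 2\right)^{2} = 3 \left(-3\right)^{2} = 3 \cdot 9 = 27$)
$G{\left(u \right)} = \frac{8}{3}$ ($G{\left(u \right)} = 1 - - \frac{5}{3} = 1 + \frac{5}{3} = \frac{8}{3}$)
$98 \cdot 64 + G{\left(K \right)} = 98 \cdot 64 + \frac{8}{3} = 6272 + \frac{8}{3} = \frac{18824}{3}$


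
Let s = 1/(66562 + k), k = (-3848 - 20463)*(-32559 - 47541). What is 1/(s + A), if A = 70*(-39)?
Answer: -1947377662/5316341017259 ≈ -0.00036630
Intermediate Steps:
k = 1947311100 (k = -24311*(-80100) = 1947311100)
A = -2730
s = 1/1947377662 (s = 1/(66562 + 1947311100) = 1/1947377662 ≈ 5.1351e-10)
1/(s + A) = 1/(1/1947377662 - 2730) = 1/(-5316341017259/1947377662) = -1947377662/5316341017259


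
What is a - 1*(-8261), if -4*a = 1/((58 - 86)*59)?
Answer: 54588689/6608 ≈ 8261.0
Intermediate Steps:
a = 1/6608 (a = -1/(59*(58 - 86))/4 = -1/(4*((-28*59))) = -¼/(-1652) = -¼*(-1/1652) = 1/6608 ≈ 0.00015133)
a - 1*(-8261) = 1/6608 - 1*(-8261) = 1/6608 + 8261 = 54588689/6608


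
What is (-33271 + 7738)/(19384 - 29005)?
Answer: 2837/1069 ≈ 2.6539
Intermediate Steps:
(-33271 + 7738)/(19384 - 29005) = -25533/(-9621) = -25533*(-1/9621) = 2837/1069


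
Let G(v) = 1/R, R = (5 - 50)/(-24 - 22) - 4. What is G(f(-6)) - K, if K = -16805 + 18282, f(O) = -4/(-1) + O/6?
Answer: -205349/139 ≈ -1477.3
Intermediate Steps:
f(O) = 4 + O/6 (f(O) = -4*(-1) + O*(1/6) = 4 + O/6)
K = 1477
R = -139/46 (R = -45/(-46) - 4 = -45*(-1/46) - 4 = 45/46 - 4 = -139/46 ≈ -3.0217)
G(v) = -46/139 (G(v) = 1/(-139/46) = -46/139)
G(f(-6)) - K = -46/139 - 1*1477 = -46/139 - 1477 = -205349/139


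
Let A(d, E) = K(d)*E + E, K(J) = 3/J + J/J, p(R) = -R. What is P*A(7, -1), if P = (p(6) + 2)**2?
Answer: -272/7 ≈ -38.857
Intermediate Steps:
K(J) = 1 + 3/J (K(J) = 3/J + 1 = 1 + 3/J)
P = 16 (P = (-1*6 + 2)**2 = (-6 + 2)**2 = (-4)**2 = 16)
A(d, E) = E + E*(3 + d)/d (A(d, E) = ((3 + d)/d)*E + E = E*(3 + d)/d + E = E + E*(3 + d)/d)
P*A(7, -1) = 16*(-1*(3 + 2*7)/7) = 16*(-1*1/7*(3 + 14)) = 16*(-1*1/7*17) = 16*(-17/7) = -272/7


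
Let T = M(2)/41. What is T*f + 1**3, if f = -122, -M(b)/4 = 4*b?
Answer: 3945/41 ≈ 96.219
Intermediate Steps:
M(b) = -16*b
T = -32/41 (T = -16*2/41 = -32*1/41 = -32/41 ≈ -0.78049)
T*f + 1**3 = -32/41*(-122) + 1**3 = 3904/41 + 1 = 3945/41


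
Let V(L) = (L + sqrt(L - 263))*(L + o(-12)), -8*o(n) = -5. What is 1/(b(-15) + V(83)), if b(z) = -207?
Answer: 143656/994215207 - 3568*I*sqrt(5)/331405069 ≈ 0.00014449 - 2.4074e-5*I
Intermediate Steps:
o(n) = 5/8 (o(n) = -1/8*(-5) = 5/8)
V(L) = (5/8 + L)*(L + sqrt(-263 + L)) (V(L) = (L + sqrt(L - 263))*(L + 5/8) = (L + sqrt(-263 + L))*(5/8 + L) = (5/8 + L)*(L + sqrt(-263 + L)))
1/(b(-15) + V(83)) = 1/(-207 + (83**2 + (5/8)*83 + 5*sqrt(-263 + 83)/8 + 83*sqrt(-263 + 83))) = 1/(-207 + (6889 + 415/8 + 5*sqrt(-180)/8 + 83*sqrt(-180))) = 1/(-207 + (6889 + 415/8 + 5*(6*I*sqrt(5))/8 + 83*(6*I*sqrt(5)))) = 1/(-207 + (6889 + 415/8 + 15*I*sqrt(5)/4 + 498*I*sqrt(5))) = 1/(-207 + (55527/8 + 2007*I*sqrt(5)/4)) = 1/(53871/8 + 2007*I*sqrt(5)/4)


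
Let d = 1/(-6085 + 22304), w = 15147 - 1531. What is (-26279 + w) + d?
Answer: -205381196/16219 ≈ -12663.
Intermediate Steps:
w = 13616
d = 1/16219 ≈ 6.1656e-5
(-26279 + w) + d = (-26279 + 13616) + 1/16219 = -12663 + 1/16219 = -205381196/16219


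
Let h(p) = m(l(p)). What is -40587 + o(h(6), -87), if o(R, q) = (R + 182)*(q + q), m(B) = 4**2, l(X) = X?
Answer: -75039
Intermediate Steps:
m(B) = 16
h(p) = 16
o(R, q) = 2*q*(182 + R) (o(R, q) = (182 + R)*(2*q) = 2*q*(182 + R))
-40587 + o(h(6), -87) = -40587 + 2*(-87)*(182 + 16) = -40587 + 2*(-87)*198 = -40587 - 34452 = -75039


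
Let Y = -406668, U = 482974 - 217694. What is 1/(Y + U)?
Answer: -1/141388 ≈ -7.0727e-6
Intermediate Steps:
U = 265280
1/(Y + U) = 1/(-406668 + 265280) = 1/(-141388) = -1/141388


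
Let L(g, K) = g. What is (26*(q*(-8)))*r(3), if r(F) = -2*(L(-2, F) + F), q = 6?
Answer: 2496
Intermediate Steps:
r(F) = 4 - 2*F (r(F) = -2*(-2 + F) = 4 - 2*F)
(26*(q*(-8)))*r(3) = (26*(6*(-8)))*(4 - 2*3) = (26*(-48))*(4 - 6) = -1248*(-2) = 2496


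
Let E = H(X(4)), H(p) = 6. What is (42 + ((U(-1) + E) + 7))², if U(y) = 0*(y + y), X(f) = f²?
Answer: 3025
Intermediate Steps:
U(y) = 0 (U(y) = 0*(2*y) = 0)
E = 6
(42 + ((U(-1) + E) + 7))² = (42 + ((0 + 6) + 7))² = (42 + (6 + 7))² = (42 + 13)² = 55² = 3025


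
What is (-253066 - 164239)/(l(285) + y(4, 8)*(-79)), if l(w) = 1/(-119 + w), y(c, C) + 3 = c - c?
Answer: -69272630/39343 ≈ -1760.7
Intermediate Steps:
y(c, C) = -3 (y(c, C) = -3 + (c - c) = -3 + 0 = -3)
(-253066 - 164239)/(l(285) + y(4, 8)*(-79)) = (-253066 - 164239)/(1/(-119 + 285) - 3*(-79)) = -417305/(1/166 + 237) = -417305/39343/166 = -417305*166/39343 = -69272630/39343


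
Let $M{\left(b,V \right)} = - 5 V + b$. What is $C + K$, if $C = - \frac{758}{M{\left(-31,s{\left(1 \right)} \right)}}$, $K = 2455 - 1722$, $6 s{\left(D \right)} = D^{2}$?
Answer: $\frac{144551}{191} \approx 756.81$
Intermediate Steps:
$s{\left(D \right)} = \frac{D^{2}}{6}$
$K = 733$ ($K = 2455 - 1722 = 733$)
$M{\left(b,V \right)} = b - 5 V$
$C = \frac{4548}{191}$ ($C = - \frac{758}{-31 - 5 \frac{1^{2}}{6}} = - \frac{758}{-31 - 5 \cdot \frac{1}{6} \cdot 1} = - \frac{758}{-31 - \frac{5}{6}} = - \frac{758}{- \frac{191}{6}} = \left(-758\right) \left(- \frac{6}{191}\right) = \frac{4548}{191} \approx 23.812$)
$C + K = \frac{4548}{191} + 733 = \frac{144551}{191}$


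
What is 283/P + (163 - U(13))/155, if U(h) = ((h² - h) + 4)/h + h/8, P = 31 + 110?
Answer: 6747883/2272920 ≈ 2.9688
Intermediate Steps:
P = 141
U(h) = h/8 + (4 + h² - h)/h (U(h) = (4 + h² - h)/h + h*(⅛) = (4 + h² - h)/h + h/8 = h/8 + (4 + h² - h)/h)
283/P + (163 - U(13))/155 = 283/141 + (163 - (-1 + 4/13 + (9/8)*13))/155 = 283*(1/141) + (163 - (-1 + 4*(1/13) + 117/8))*(1/155) = 283/141 + (163 - (-1 + 4/13 + 117/8))*(1/155) = 283/141 + (163 - 1*1449/104)*(1/155) = 283/141 + (163 - 1449/104)*(1/155) = 283/141 + (15503/104)*(1/155) = 283/141 + 15503/16120 = 6747883/2272920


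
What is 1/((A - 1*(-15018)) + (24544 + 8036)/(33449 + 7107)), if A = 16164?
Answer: 10139/316162443 ≈ 3.2069e-5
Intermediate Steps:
1/((A - 1*(-15018)) + (24544 + 8036)/(33449 + 7107)) = 1/((16164 - 1*(-15018)) + (24544 + 8036)/(33449 + 7107)) = 1/((16164 + 15018) + 32580/40556) = 1/(31182 + 32580*(1/40556)) = 1/(31182 + 8145/10139) = 1/(316162443/10139) = 10139/316162443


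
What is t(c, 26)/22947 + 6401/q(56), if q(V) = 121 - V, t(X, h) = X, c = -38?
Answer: 146881277/1491555 ≈ 98.475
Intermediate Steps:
t(c, 26)/22947 + 6401/q(56) = -38/22947 + 6401/(121 - 1*56) = -38*1/22947 + 6401/(121 - 56) = -38/22947 + 6401/65 = 146881277/1491555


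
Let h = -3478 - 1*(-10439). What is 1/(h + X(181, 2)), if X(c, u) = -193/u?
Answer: 2/13729 ≈ 0.00014568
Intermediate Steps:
h = 6961 (h = -3478 + 10439 = 6961)
1/(h + X(181, 2)) = 1/(6961 - 193/2) = 1/(13729/2) = 2/13729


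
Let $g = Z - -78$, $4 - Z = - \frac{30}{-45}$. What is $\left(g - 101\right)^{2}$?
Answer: $\frac{3481}{9} \approx 386.78$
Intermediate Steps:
$Z = \frac{10}{3}$ ($Z = 4 - - \frac{30}{-45} = 4 - \left(-30\right) \left(- \frac{1}{45}\right) = 4 - \frac{2}{3} = \frac{10}{3} \approx 3.3333$)
$g = \frac{244}{3}$ ($g = \frac{10}{3} - -78 = \frac{10}{3} + 78 = \frac{244}{3} \approx 81.333$)
$\left(g - 101\right)^{2} = \left(\frac{244}{3} - 101\right)^{2} = \left(- \frac{59}{3}\right)^{2} = \frac{3481}{9}$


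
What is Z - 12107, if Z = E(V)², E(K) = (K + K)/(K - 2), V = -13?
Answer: -2723399/225 ≈ -12104.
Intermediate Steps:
E(K) = 2*K/(-2 + K) (E(K) = (2*K)/(-2 + K) = 2*K/(-2 + K))
Z = 676/225 (Z = (2*(-13)/(-2 - 13))² = (2*(-13)/(-15))² = (2*(-13)*(-1/15))² = (26/15)² = 676/225 ≈ 3.0044)
Z - 12107 = 676/225 - 12107 = -2723399/225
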